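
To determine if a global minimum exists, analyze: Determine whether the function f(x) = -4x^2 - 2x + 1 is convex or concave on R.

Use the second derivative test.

f(x) = -4x^2 - 2x + 1
f'(x) = -8x - 2
f''(x) = -8
Since f''(x) = -8 < 0 for all x, f is concave on R.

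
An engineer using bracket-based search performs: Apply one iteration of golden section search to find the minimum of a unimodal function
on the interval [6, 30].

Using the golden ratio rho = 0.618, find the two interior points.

Golden section search on [6, 30].
Golden ratio rho = 0.618 (approx).
Interior points:
  x_1 = 6 + (1-0.618)*24 = 15.1680
  x_2 = 6 + 0.618*24 = 20.8320
Compare f(x_1) and f(x_2) to determine which subinterval to keep.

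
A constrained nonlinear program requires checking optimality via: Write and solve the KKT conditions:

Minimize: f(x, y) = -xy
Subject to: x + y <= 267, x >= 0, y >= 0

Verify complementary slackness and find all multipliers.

Problem: min -xy s.t. x + y <= 267 (multiplier lambda), x >= 0 (mu_x), y >= 0 (mu_y)
KKT stationarity: -y + lambda - mu_x = 0, -x + lambda - mu_y = 0, with lambda, mu_x, mu_y >= 0
Complementary slackness: lambda*(x + y - 267) = 0, mu_x*x = 0, mu_y*y = 0
If lambda = 0: y = -mu_x <= 0 and x = -mu_y <= 0 force x = y = 0 with f = 0; but x = y = 267/2 is feasible with f = -71289/4 < 0, so this is not the minimum. Hence lambda > 0 and x + y = 267.
Try x > 0, y > 0 (so mu_x = mu_y = 0): y = lambda, x = lambda => x = y = lambda
x + y = 267 => 2*lambda = 267 => lambda = 267/2
x* = y* = 267/2 > 0, consistent with mu_x = mu_y = 0.
(Any feasible point with x = 0 or y = 0 has f = 0 > -71289/4, so the minimum is not on those boundaries.)
min(-xy) = -71289/4 (i.e. max xy = 71289/4)
Multipliers: lambda = 267/2, mu_x = 0, mu_y = 0
Complementary slackness: lambda*(x + y - 267) = 267/2*(267/2 + 267/2 - 267) = 0, mu_x*x = 0*267/2 = 0, mu_y*y = 0*267/2 = 0. Satisfied.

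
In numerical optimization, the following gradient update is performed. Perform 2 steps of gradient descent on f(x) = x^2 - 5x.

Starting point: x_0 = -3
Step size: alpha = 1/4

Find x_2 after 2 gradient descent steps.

f(x) = x^2 - 5x, f'(x) = 2x + (-5)
Step 1: f'(-3) = -11, x_1 = -3 - 1/4 * -11 = -1/4
Step 2: f'(-1/4) = -11/2, x_2 = -1/4 - 1/4 * -11/2 = 9/8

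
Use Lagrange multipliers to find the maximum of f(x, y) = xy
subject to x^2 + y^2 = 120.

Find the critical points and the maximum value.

Lagrange conditions: y = 2*lambda*x and x = 2*lambda*y
If x = 0 then y = 0, violating the constraint, so x, y != 0.
Dividing: y/x = x/y => x^2 = y^2 => y = x or y = -x
Constraint: 2x^2 = 120 => x^2 = 60 => x = +/-sqrt(60)
Critical points: (sqrt(60), sqrt(60)), (-sqrt(60), -sqrt(60)), (sqrt(60), -sqrt(60)), (-sqrt(60), sqrt(60))
  y = x:  xy = x^2 = 60  at (sqrt(60), sqrt(60)) and (-sqrt(60), -sqrt(60))
  y = -x: xy = -x^2 = -60 at (sqrt(60), -sqrt(60)) and (-sqrt(60), sqrt(60))
Maximum xy = 60 at (sqrt(60), sqrt(60)) and (-sqrt(60), -sqrt(60))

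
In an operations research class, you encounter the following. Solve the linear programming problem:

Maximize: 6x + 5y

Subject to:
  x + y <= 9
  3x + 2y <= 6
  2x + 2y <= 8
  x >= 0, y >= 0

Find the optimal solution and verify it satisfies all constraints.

Feasible vertices: (0, 0), (0, 3), (2, 0)
Objective 6x + 5y at each vertex:
  (0, 0): 0
  (0, 3): 15
  (2, 0): 12
Maximum is 15 at (0, 3).
Verify constraints at (x, y) = (0, 3):
  1*0 + 1*3 = 3 <= 9
  3*0 + 2*3 = 6 <= 6 (active)
  2*0 + 2*3 = 6 <= 8
  x = 0 >= 0, y = 3 >= 0. All constraints satisfied.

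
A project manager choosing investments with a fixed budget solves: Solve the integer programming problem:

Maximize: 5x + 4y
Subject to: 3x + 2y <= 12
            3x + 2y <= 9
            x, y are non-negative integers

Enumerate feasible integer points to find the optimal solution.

Constraint 1: 3x + 2y <= 12
Constraint 2: 3x + 2y <= 9
Feasible x range (need y >= 0): 0 <= x <= min(12/3, 9/3) => x in {0, ..., 3}.
Enumerate feasible integer points row by row (the coefficient of y is 4 > 0, so for each x the largest feasible y gives the best value):
  x = 0: y <= min((12 - 3*0)/2, (9 - 3*0)/2) => y in {0, ..., 4}; best 5*0 + 4*4 = 16
  x = 1: y <= min((12 - 3*1)/2, (9 - 3*1)/2) => y in {0, ..., 3}; best 5*1 + 4*3 = 17
  x = 2: y <= min((12 - 3*2)/2, (9 - 3*2)/2) => y in {0, ..., 1}; best 5*2 + 4*1 = 14
  x = 3: y <= min((12 - 3*3)/2, (9 - 3*3)/2) => y in {0}; best 5*3 + 4*0 = 15
The maximum 5x + 4y = 17 is achieved at x = 1, y = 3.
Check: 3*1 + 2*3 = 9 <= 12 and 3*1 + 2*3 = 9 <= 9.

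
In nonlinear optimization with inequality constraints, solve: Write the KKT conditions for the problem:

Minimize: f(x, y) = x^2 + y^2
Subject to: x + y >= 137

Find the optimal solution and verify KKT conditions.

KKT conditions for min x^2 + y^2 s.t. x + y >= 137:
Stationarity: 2x = mu, 2y = mu
So x = y = mu/2.
Complementary slackness: mu*(x + y - 137) = 0
Primal feasibility: x + y >= 137; dual feasibility: mu >= 0
If mu = 0 then x = y = 0, but 0 + 0 < 137 is infeasible, so the constraint is active.
Constraint active: x + y = 2*(mu/2) = 137 => mu = 137
x = y = 137/2, f = 18769/2
Verify: stationarity 2*(137/2) = 137 = mu; primal 137/2 + 137/2 = 137 >= 137; dual mu = 137 >= 0; complementary slackness 137*(137 - 137) = 0. All KKT conditions hold.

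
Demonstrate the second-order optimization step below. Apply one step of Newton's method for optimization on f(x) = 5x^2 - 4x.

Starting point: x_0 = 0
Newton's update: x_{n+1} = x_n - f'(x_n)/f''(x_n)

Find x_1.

f(x) = 5x^2 - 4x
f'(x) = 10x + (-4), f''(x) = 10
Newton step: x_1 = x_0 - f'(x_0)/f''(x_0)
f'(0) = -4
x_1 = 0 - -4/10 = 2/5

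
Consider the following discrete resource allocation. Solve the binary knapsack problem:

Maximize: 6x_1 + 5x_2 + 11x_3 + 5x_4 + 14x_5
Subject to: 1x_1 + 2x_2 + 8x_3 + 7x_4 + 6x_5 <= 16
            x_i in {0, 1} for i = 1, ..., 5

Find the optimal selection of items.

Items: item 1 (v=6, w=1), item 2 (v=5, w=2), item 3 (v=11, w=8), item 4 (v=5, w=7), item 5 (v=14, w=6)
Capacity: 16
Checking all 32 subsets (w = total weight, v = total value):
  {}: w = 0, v = 0
  {1}: w = 1, v = 6
  {2}: w = 2, v = 5
  {3}: w = 8, v = 11
  {4}: w = 7, v = 5
  {5}: w = 6, v = 14
  {1, 2}: w = 3, v = 11
  {1, 3}: w = 9, v = 17
  {1, 4}: w = 8, v = 11
  {1, 5}: w = 7, v = 20
  {2, 3}: w = 10, v = 16
  {2, 4}: w = 9, v = 10
  {2, 5}: w = 8, v = 19
  {3, 4}: w = 15, v = 16
  {3, 5}: w = 14, v = 25
  {4, 5}: w = 13, v = 19
  {1, 2, 3}: w = 11, v = 22
  {1, 2, 4}: w = 10, v = 16
  {1, 2, 5}: w = 9, v = 25
  {1, 3, 4}: w = 16, v = 22
  {1, 3, 5}: w = 15, v = 31
  {1, 4, 5}: w = 14, v = 25
  {2, 3, 4}: w = 17 > 16, infeasible
  {2, 3, 5}: w = 16, v = 30
  {2, 4, 5}: w = 15, v = 24
  {3, 4, 5}: w = 21 > 16, infeasible
  {1, 2, 3, 4}: w = 18 > 16, infeasible
  {1, 2, 3, 5}: w = 17 > 16, infeasible
  {1, 2, 4, 5}: w = 16, v = 30
  {1, 3, 4, 5}: w = 22 > 16, infeasible
  {2, 3, 4, 5}: w = 23 > 16, infeasible
  {1, 2, 3, 4, 5}: w = 24 > 16, infeasible
Best feasible subset: items [1, 3, 5]
Total weight: 15 <= 16, total value: 31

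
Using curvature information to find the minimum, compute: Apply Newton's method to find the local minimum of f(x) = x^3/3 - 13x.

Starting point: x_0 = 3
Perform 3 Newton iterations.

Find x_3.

f(x) = x^3/3 - 13x
f'(x) = x^2 - 13, f''(x) = 2x
Newton update: x_{n+1} = x_n - (x_n^2 - 13)/(2*x_n)
Step 1: x_0 = 3, f'=-4, f''=6, x_1 = 11/3
Step 2: x_1 = 11/3, f'=4/9, f''=22/3, x_2 = 119/33
Step 3: x_2 = 119/33, f'=4/1089, f''=238/33, x_3 = 14159/3927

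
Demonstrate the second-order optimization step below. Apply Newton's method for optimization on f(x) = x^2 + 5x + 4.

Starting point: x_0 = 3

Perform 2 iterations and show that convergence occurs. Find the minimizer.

f(x) = x^2 + 5x + 4, f'(x) = 2x + (5), f''(x) = 2
Step 1: f'(3) = 11, x_1 = 3 - 11/2 = -5/2
Step 2: f'(-5/2) = 0, x_2 = -5/2 (converged)
Newton's method converges in 1 step for quadratics.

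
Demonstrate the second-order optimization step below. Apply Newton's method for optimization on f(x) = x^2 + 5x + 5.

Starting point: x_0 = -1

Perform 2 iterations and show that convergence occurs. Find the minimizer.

f(x) = x^2 + 5x + 5, f'(x) = 2x + (5), f''(x) = 2
Step 1: f'(-1) = 3, x_1 = -1 - 3/2 = -5/2
Step 2: f'(-5/2) = 0, x_2 = -5/2 (converged)
Newton's method converges in 1 step for quadratics.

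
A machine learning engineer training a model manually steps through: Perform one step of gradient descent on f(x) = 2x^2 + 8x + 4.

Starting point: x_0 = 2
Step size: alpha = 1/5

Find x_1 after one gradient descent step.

f(x) = 2x^2 + 8x + 4
f'(x) = 4x + 8
f'(2) = 4*2 + (8) = 16
x_1 = x_0 - alpha * f'(x_0) = 2 - 1/5 * 16 = -6/5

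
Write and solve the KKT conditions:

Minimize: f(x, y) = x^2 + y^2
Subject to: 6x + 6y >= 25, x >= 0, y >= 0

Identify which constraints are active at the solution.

KKT conditions for min x^2 + y^2 s.t. 6x + 6y >= 25, x >= 0, y >= 0:
Stationarity: 2x = mu*6 + mu_x, 2y = mu*6 + mu_y, with mu, mu_x, mu_y >= 0
Complementary slackness: mu*(6x + 6y - 25) = 0, mu_x*x = 0, mu_y*y = 0
(0, 0) is infeasible (6*0 + 6*0 < 25), so if mu = 0 stationarity would force x = mu_x/2 >= 0, y = mu_y/2 >= 0 with mu_x*x = mu_y*y = 0, i.e. x = y = 0: contradiction. Hence mu > 0 and 6x + 6y = 25 is active.
Try x > 0, y > 0 (so mu_x = mu_y = 0): x = 6*mu/2, y = 6*mu/2
Substitute: 6*(6*mu/2) + 6*(6*mu/2) = 25
  mu*72/2 = 25 => mu = 25/36
x* = 25/12 > 0, y* = 25/12 > 0, consistent with mu_x = mu_y = 0.
f is convex and the constraints are linear, so this KKT point is the global minimum.
f* = 625/72
Active constraints: 6x + 6y >= 25 (holds with equality, mu = 25/36 > 0); x >= 0 and y >= 0 are inactive (mu_x = mu_y = 0).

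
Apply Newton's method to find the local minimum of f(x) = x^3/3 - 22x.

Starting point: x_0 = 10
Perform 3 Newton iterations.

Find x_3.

f(x) = x^3/3 - 22x
f'(x) = x^2 - 22, f''(x) = 2x
Newton update: x_{n+1} = x_n - (x_n^2 - 22)/(2*x_n)
Step 1: x_0 = 10, f'=78, f''=20, x_1 = 61/10
Step 2: x_1 = 61/10, f'=1521/100, f''=61/5, x_2 = 5921/1220
Step 3: x_2 = 5921/1220, f'=2313441/1488400, f''=5921/610, x_3 = 67803041/14447240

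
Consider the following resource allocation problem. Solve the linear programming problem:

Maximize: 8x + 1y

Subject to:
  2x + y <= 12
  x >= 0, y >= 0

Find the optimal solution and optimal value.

The feasible region has vertices at [(0, 0), (6, 0), (0, 12)].
Checking objective 8x + 1y at each vertex:
  (0, 0): 8*0 + 1*0 = 0
  (6, 0): 8*6 + 1*0 = 48
  (0, 12): 8*0 + 1*12 = 12
Maximum is 48 at (6, 0).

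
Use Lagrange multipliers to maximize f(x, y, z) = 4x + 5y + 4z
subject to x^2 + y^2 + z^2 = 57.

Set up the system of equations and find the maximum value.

Lagrange conditions: 4 = 2*lambda*x, 5 = 2*lambda*y, 4 = 2*lambda*z
So x:4 = y:5 = z:4, i.e. x = 4t, y = 5t, z = 4t
Constraint: t^2*(4^2 + 5^2 + 4^2) = 57
  t^2 * 57 = 57  =>  t = sqrt(1)
Maximum = 4*4t + 5*5t + 4*4t = 57*sqrt(1) = 57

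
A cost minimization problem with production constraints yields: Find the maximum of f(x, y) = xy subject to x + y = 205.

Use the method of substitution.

Substitute y = 205 - x into f(x,y) = xy:
g(x) = x(205 - x) = 205x - x^2
g'(x) = 205 - 2x = 0  =>  x = 205/2
y = 205 - 205/2 = 205/2
Maximum value = (205/2) * (205/2) = 42025/4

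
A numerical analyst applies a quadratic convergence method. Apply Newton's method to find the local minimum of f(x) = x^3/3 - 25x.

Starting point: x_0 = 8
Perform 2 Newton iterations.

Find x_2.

f(x) = x^3/3 - 25x
f'(x) = x^2 - 25, f''(x) = 2x
Newton update: x_{n+1} = x_n - (x_n^2 - 25)/(2*x_n)
Step 1: x_0 = 8, f'=39, f''=16, x_1 = 89/16
Step 2: x_1 = 89/16, f'=1521/256, f''=89/8, x_2 = 14321/2848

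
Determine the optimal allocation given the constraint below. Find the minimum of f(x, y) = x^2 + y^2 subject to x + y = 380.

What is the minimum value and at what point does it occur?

Substitute y = 380 - x into f(x,y) = x^2 + y^2:
g(x) = x^2 + (380 - x)^2 = 2x^2 - 760x + 144400
g'(x) = 4x - 760 = 0  =>  x = 190
y = 380 - 190 = 190
Minimum value = 190^2 + 190^2 = 72200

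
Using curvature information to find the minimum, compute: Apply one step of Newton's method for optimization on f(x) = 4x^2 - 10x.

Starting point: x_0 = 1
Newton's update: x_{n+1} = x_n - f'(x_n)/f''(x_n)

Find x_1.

f(x) = 4x^2 - 10x
f'(x) = 8x + (-10), f''(x) = 8
Newton step: x_1 = x_0 - f'(x_0)/f''(x_0)
f'(1) = -2
x_1 = 1 - -2/8 = 5/4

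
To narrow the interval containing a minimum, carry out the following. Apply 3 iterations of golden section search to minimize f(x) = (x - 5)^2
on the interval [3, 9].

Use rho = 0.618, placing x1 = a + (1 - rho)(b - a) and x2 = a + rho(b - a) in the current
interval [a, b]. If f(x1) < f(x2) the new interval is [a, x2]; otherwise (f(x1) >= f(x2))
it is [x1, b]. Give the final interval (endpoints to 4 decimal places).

Golden section search for min of f(x) = (x - 5)^2 on [3, 9].
Each step: x1 = a + (1 - rho)(b - a), x2 = a + rho(b - a); if f(x1) < f(x2) keep [a, x2], otherwise keep [x1, b].
Step 1: [3.0000, 9.0000], x1=5.2920 (f=0.0853), x2=6.7080 (f=2.9173); f(x1) < f(x2) => keep [3.0000, 6.7080]
Step 2: [3.0000, 6.7080], x1=4.4165 (f=0.3405), x2=5.2915 (f=0.0850); f(x1) > f(x2) => keep [4.4165, 6.7080]
Step 3: [4.4165, 6.7080], x1=5.2918 (f=0.0852), x2=5.8326 (f=0.6933); f(x1) < f(x2) => keep [4.4165, 5.8326]
Final interval: [4.4165, 5.8326]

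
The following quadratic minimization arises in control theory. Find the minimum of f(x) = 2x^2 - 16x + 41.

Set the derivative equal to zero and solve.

f(x) = 2x^2 - 16x + 41
f'(x) = 4x + (-16) = 0
x = 16/4 = 4
f(4) = 9
Since f''(x) = 4 > 0, this is a minimum.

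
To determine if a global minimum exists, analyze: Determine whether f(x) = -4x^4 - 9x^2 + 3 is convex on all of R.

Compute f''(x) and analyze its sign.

f(x) = -4x^4 - 9x^2 + 3
f'(x) = -16x^3 + -18x
f''(x) = -48x^2 + -18
f''(x) = -48x^2 + -18 <= -18 < 0 for all x
Therefore, f is concave on R.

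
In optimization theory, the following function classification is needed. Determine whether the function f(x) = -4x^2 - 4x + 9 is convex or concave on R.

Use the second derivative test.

f(x) = -4x^2 - 4x + 9
f'(x) = -8x - 4
f''(x) = -8
Since f''(x) = -8 < 0 for all x, f is concave on R.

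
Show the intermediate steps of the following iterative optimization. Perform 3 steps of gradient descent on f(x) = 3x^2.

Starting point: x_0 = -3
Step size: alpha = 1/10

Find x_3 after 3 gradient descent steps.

f(x) = 3x^2, f'(x) = 6x + (0)
Step 1: f'(-3) = -18, x_1 = -3 - 1/10 * -18 = -6/5
Step 2: f'(-6/5) = -36/5, x_2 = -6/5 - 1/10 * -36/5 = -12/25
Step 3: f'(-12/25) = -72/25, x_3 = -12/25 - 1/10 * -72/25 = -24/125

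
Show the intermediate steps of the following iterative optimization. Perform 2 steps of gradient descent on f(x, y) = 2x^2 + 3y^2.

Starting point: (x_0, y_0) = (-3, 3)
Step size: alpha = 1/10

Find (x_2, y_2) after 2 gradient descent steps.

f(x,y) = 2x^2 + 3y^2
grad_x = 4x + 0y, grad_y = 6y + 0x
Step 1: grad = (-12, 18), (-9/5, 6/5)
Step 2: grad = (-36/5, 36/5), (-27/25, 12/25)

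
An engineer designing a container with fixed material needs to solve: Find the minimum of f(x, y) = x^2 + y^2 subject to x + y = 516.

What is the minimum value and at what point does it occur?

Substitute y = 516 - x into f(x,y) = x^2 + y^2:
g(x) = x^2 + (516 - x)^2 = 2x^2 - 1032x + 266256
g'(x) = 4x - 1032 = 0  =>  x = 258
y = 516 - 258 = 258
Minimum value = 258^2 + 258^2 = 133128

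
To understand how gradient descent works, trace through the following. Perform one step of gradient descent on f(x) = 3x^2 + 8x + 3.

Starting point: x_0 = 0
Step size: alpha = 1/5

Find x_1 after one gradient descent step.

f(x) = 3x^2 + 8x + 3
f'(x) = 6x + 8
f'(0) = 6*0 + (8) = 8
x_1 = x_0 - alpha * f'(x_0) = 0 - 1/5 * 8 = -8/5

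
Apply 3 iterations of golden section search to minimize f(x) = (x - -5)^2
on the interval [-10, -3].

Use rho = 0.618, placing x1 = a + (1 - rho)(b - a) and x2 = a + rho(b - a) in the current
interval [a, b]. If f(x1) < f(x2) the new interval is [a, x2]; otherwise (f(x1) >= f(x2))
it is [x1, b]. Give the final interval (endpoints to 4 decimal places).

Golden section search for min of f(x) = (x - -5)^2 on [-10, -3].
Each step: x1 = a + (1 - rho)(b - a), x2 = a + rho(b - a); if f(x1) < f(x2) keep [a, x2], otherwise keep [x1, b].
Step 1: [-10.0000, -3.0000], x1=-7.3260 (f=5.4103), x2=-5.6740 (f=0.4543); f(x1) > f(x2) => keep [-7.3260, -3.0000]
Step 2: [-7.3260, -3.0000], x1=-5.6735 (f=0.4536), x2=-4.6525 (f=0.1207); f(x1) > f(x2) => keep [-5.6735, -3.0000]
Step 3: [-5.6735, -3.0000], x1=-4.6522 (f=0.1210), x2=-4.0213 (f=0.9579); f(x1) < f(x2) => keep [-5.6735, -4.0213]
Final interval: [-5.6735, -4.0213]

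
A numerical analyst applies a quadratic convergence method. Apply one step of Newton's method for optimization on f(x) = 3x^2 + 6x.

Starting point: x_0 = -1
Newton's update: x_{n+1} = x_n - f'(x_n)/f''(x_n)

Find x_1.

f(x) = 3x^2 + 6x
f'(x) = 6x + (6), f''(x) = 6
Newton step: x_1 = x_0 - f'(x_0)/f''(x_0)
f'(-1) = 0
x_1 = -1 - 0/6 = -1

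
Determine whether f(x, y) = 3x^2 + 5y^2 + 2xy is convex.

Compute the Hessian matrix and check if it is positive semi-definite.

f(x,y) = 3x^2 + 5y^2 + 2xy
Hessian H = [[6, 2], [2, 10]]
trace(H) = 16, det(H) = 56
Eigenvalues: (16 +/- sqrt(32)) / 2 = 10.83, 5.172
Since both eigenvalues > 0, f is convex.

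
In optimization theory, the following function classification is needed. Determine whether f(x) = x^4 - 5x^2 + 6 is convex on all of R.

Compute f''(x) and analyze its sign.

f(x) = x^4 - 5x^2 + 6
f'(x) = 4x^3 + -10x
f''(x) = 12x^2 + -10
f''(0) = -10 < 0, so not convex near x = 0
Therefore, f is not globally convex on R.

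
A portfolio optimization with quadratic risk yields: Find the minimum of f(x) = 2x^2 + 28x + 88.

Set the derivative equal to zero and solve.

f(x) = 2x^2 + 28x + 88
f'(x) = 4x + (28) = 0
x = -28/4 = -7
f(-7) = -10
Since f''(x) = 4 > 0, this is a minimum.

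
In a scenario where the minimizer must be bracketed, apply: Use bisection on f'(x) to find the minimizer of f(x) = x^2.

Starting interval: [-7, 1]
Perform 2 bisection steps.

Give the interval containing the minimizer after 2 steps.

Finding critical point of f(x) = x^2 using bisection on f'(x) = 2x + 0.
f'(x) = 0 when x = 0.
Starting interval: [-7, 1]
Step 1: mid = -3, f'(mid) = -6, new interval = [-3, 1]
Step 2: mid = -1, f'(mid) = -2, new interval = [-1, 1]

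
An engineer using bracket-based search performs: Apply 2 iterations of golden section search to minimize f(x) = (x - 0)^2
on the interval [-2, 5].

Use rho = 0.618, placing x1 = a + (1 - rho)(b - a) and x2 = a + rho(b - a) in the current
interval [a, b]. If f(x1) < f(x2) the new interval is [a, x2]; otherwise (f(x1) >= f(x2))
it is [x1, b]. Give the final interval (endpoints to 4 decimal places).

Golden section search for min of f(x) = (x - 0)^2 on [-2, 5].
Each step: x1 = a + (1 - rho)(b - a), x2 = a + rho(b - a); if f(x1) < f(x2) keep [a, x2], otherwise keep [x1, b].
Step 1: [-2.0000, 5.0000], x1=0.6740 (f=0.4543), x2=2.3260 (f=5.4103); f(x1) < f(x2) => keep [-2.0000, 2.3260]
Step 2: [-2.0000, 2.3260], x1=-0.3475 (f=0.1207), x2=0.6735 (f=0.4536); f(x1) < f(x2) => keep [-2.0000, 0.6735]
Final interval: [-2.0000, 0.6735]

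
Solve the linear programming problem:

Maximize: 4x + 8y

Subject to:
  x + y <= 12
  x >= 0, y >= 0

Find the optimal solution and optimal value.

The feasible region has vertices at [(0, 0), (12, 0), (0, 12)].
Checking objective 4x + 8y at each vertex:
  (0, 0): 4*0 + 8*0 = 0
  (12, 0): 4*12 + 8*0 = 48
  (0, 12): 4*0 + 8*12 = 96
Maximum is 96 at (0, 12).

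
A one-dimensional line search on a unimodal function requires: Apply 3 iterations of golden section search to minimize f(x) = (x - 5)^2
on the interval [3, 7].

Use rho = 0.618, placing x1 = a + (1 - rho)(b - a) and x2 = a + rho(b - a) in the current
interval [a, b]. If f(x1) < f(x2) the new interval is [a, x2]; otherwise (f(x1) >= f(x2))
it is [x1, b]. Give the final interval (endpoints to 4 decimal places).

Golden section search for min of f(x) = (x - 5)^2 on [3, 7].
Each step: x1 = a + (1 - rho)(b - a), x2 = a + rho(b - a); if f(x1) < f(x2) keep [a, x2], otherwise keep [x1, b].
Step 1: [3.0000, 7.0000], x1=4.5280 (f=0.2228), x2=5.4720 (f=0.2228); f(x1) = f(x2) (tie, not '<') => keep [4.5280, 7.0000]
Step 2: [4.5280, 7.0000], x1=5.4723 (f=0.2231), x2=6.0557 (f=1.1145); f(x1) < f(x2) => keep [4.5280, 6.0557]
Step 3: [4.5280, 6.0557], x1=5.1116 (f=0.0125), x2=5.4721 (f=0.2229); f(x1) < f(x2) => keep [4.5280, 5.4721]
Final interval: [4.5280, 5.4721]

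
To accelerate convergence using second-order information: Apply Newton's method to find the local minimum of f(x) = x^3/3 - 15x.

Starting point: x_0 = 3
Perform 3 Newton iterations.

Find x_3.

f(x) = x^3/3 - 15x
f'(x) = x^2 - 15, f''(x) = 2x
Newton update: x_{n+1} = x_n - (x_n^2 - 15)/(2*x_n)
Step 1: x_0 = 3, f'=-6, f''=6, x_1 = 4
Step 2: x_1 = 4, f'=1, f''=8, x_2 = 31/8
Step 3: x_2 = 31/8, f'=1/64, f''=31/4, x_3 = 1921/496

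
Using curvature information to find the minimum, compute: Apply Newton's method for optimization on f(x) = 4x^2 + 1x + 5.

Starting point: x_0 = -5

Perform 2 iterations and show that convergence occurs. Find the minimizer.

f(x) = 4x^2 + 1x + 5, f'(x) = 8x + (1), f''(x) = 8
Step 1: f'(-5) = -39, x_1 = -5 - -39/8 = -1/8
Step 2: f'(-1/8) = 0, x_2 = -1/8 (converged)
Newton's method converges in 1 step for quadratics.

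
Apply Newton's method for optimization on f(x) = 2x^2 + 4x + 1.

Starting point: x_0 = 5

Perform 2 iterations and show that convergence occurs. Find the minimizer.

f(x) = 2x^2 + 4x + 1, f'(x) = 4x + (4), f''(x) = 4
Step 1: f'(5) = 24, x_1 = 5 - 24/4 = -1
Step 2: f'(-1) = 0, x_2 = -1 (converged)
Newton's method converges in 1 step for quadratics.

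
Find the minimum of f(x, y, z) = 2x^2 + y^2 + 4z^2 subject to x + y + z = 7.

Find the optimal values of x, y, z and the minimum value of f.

Using Lagrange multipliers on f = 2x^2 + y^2 + 4z^2 with constraint x + y + z = 7:
Conditions: 2*2*x = lambda, 2*1*y = lambda, 2*4*z = lambda
So x = lambda/4, y = lambda/2, z = lambda/8
Substituting into constraint: lambda * (7/8) = 7
lambda = 8
x = 2, y = 4, z = 1
Minimum value = 28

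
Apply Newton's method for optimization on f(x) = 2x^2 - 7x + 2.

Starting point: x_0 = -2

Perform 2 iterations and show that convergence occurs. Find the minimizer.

f(x) = 2x^2 - 7x + 2, f'(x) = 4x + (-7), f''(x) = 4
Step 1: f'(-2) = -15, x_1 = -2 - -15/4 = 7/4
Step 2: f'(7/4) = 0, x_2 = 7/4 (converged)
Newton's method converges in 1 step for quadratics.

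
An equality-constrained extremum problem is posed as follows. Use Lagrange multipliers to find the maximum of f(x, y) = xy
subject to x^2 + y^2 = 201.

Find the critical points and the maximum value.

Lagrange conditions: y = 2*lambda*x and x = 2*lambda*y
If x = 0 then y = 0, violating the constraint, so x, y != 0.
Dividing: y/x = x/y => x^2 = y^2 => y = x or y = -x
Constraint: 2x^2 = 201 => x^2 = 201/2 => x = +/-sqrt(201/2)
Critical points: (sqrt(201/2), sqrt(201/2)), (-sqrt(201/2), -sqrt(201/2)), (sqrt(201/2), -sqrt(201/2)), (-sqrt(201/2), sqrt(201/2))
  y = x:  xy = x^2 = 201/2  at (sqrt(201/2), sqrt(201/2)) and (-sqrt(201/2), -sqrt(201/2))
  y = -x: xy = -x^2 = -201/2 at (sqrt(201/2), -sqrt(201/2)) and (-sqrt(201/2), sqrt(201/2))
Maximum xy = 201/2 at (sqrt(201/2), sqrt(201/2)) and (-sqrt(201/2), -sqrt(201/2))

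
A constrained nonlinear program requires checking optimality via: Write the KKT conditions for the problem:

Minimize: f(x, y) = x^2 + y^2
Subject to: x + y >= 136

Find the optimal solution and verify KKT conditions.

KKT conditions for min x^2 + y^2 s.t. x + y >= 136:
Stationarity: 2x = mu, 2y = mu
So x = y = mu/2.
Complementary slackness: mu*(x + y - 136) = 0
Primal feasibility: x + y >= 136; dual feasibility: mu >= 0
If mu = 0 then x = y = 0, but 0 + 0 < 136 is infeasible, so the constraint is active.
Constraint active: x + y = 2*(mu/2) = 136 => mu = 136
x = y = 68, f = 9248
Verify: stationarity 2*68 = 136 = mu; primal 68 + 68 = 136 >= 136; dual mu = 136 >= 0; complementary slackness 136*(136 - 136) = 0. All KKT conditions hold.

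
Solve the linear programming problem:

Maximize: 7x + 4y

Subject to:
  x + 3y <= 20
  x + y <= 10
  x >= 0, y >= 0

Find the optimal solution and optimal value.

Feasible vertices: (0, 0), (0, 20/3), (5, 5), (10, 0)
Objective 7x + 4y at each:
  (0, 0): 0
  (0, 20/3): 80/3
  (5, 5): 55
  (10, 0): 70
Maximum is 70 at (10, 0).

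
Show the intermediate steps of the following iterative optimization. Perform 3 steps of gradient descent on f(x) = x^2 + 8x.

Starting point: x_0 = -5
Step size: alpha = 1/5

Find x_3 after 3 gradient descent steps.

f(x) = x^2 + 8x, f'(x) = 2x + (8)
Step 1: f'(-5) = -2, x_1 = -5 - 1/5 * -2 = -23/5
Step 2: f'(-23/5) = -6/5, x_2 = -23/5 - 1/5 * -6/5 = -109/25
Step 3: f'(-109/25) = -18/25, x_3 = -109/25 - 1/5 * -18/25 = -527/125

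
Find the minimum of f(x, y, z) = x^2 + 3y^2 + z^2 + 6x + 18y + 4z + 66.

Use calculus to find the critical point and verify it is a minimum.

f(x,y,z) = x^2 + 3y^2 + z^2 + 6x + 18y + 4z + 66
df/dx = 2x + (6) = 0 => x = -3
df/dy = 6y + (18) = 0 => y = -3
df/dz = 2z + (4) = 0 => z = -2
f(-3,-3,-2) = 1*(-3)^2 + 3*(-3)^2 + 1*(-2)^2 + 6*(-3) + 18*(-3) + 4*(-2) + 66 = 26
Hessian is diagonal with entries 2, 6, 2 > 0, confirmed minimum.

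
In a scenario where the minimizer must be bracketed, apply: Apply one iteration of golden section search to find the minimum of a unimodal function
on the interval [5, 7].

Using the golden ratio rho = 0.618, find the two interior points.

Golden section search on [5, 7].
Golden ratio rho = 0.618 (approx).
Interior points:
  x_1 = 5 + (1-0.618)*2 = 5.7640
  x_2 = 5 + 0.618*2 = 6.2360
Compare f(x_1) and f(x_2) to determine which subinterval to keep.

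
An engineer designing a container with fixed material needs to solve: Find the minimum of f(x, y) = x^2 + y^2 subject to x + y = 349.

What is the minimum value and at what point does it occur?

Substitute y = 349 - x into f(x,y) = x^2 + y^2:
g(x) = x^2 + (349 - x)^2 = 2x^2 - 698x + 121801
g'(x) = 4x - 698 = 0  =>  x = 349/2
y = 349 - 349/2 = 349/2
Minimum value = (349/2)^2 + (349/2)^2 = 121801/2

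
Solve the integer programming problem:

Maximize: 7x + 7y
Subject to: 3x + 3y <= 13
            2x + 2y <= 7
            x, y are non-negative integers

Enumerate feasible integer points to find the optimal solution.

Constraint 1: 3x + 3y <= 13
Constraint 2: 2x + 2y <= 7
Feasible x range (need y >= 0): 0 <= x <= min(13/3, 7/2) => x in {0, ..., 3}.
Enumerate feasible integer points row by row (the coefficient of y is 7 > 0, so for each x the largest feasible y gives the best value):
  x = 0: y <= min((13 - 3*0)/3, (7 - 2*0)/2) => y in {0, ..., 3}; best 7*0 + 7*3 = 21
  x = 1: y <= min((13 - 3*1)/3, (7 - 2*1)/2) => y in {0, ..., 2}; best 7*1 + 7*2 = 21
  x = 2: y <= min((13 - 3*2)/3, (7 - 2*2)/2) => y in {0, ..., 1}; best 7*2 + 7*1 = 21
  x = 3: y <= min((13 - 3*3)/3, (7 - 2*3)/2) => y in {0}; best 7*3 + 7*0 = 21
The maximum 7x + 7y = 21 is achieved at x = 0, y = 3.
(The same value 21 is also attained at (1, 2), (2, 1), (3, 0).)
Check: 3*0 + 3*3 = 9 <= 13 and 2*0 + 2*3 = 6 <= 7.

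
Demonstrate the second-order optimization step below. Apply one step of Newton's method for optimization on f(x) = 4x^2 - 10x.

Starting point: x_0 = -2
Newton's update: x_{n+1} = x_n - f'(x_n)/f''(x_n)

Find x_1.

f(x) = 4x^2 - 10x
f'(x) = 8x + (-10), f''(x) = 8
Newton step: x_1 = x_0 - f'(x_0)/f''(x_0)
f'(-2) = -26
x_1 = -2 - -26/8 = 5/4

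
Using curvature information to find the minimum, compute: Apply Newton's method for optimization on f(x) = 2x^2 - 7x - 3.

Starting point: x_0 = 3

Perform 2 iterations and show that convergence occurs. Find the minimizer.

f(x) = 2x^2 - 7x - 3, f'(x) = 4x + (-7), f''(x) = 4
Step 1: f'(3) = 5, x_1 = 3 - 5/4 = 7/4
Step 2: f'(7/4) = 0, x_2 = 7/4 (converged)
Newton's method converges in 1 step for quadratics.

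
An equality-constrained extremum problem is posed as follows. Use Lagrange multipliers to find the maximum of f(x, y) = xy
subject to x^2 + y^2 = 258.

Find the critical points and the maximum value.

Lagrange conditions: y = 2*lambda*x and x = 2*lambda*y
If x = 0 then y = 0, violating the constraint, so x, y != 0.
Dividing: y/x = x/y => x^2 = y^2 => y = x or y = -x
Constraint: 2x^2 = 258 => x^2 = 129 => x = +/-sqrt(129)
Critical points: (sqrt(129), sqrt(129)), (-sqrt(129), -sqrt(129)), (sqrt(129), -sqrt(129)), (-sqrt(129), sqrt(129))
  y = x:  xy = x^2 = 129  at (sqrt(129), sqrt(129)) and (-sqrt(129), -sqrt(129))
  y = -x: xy = -x^2 = -129 at (sqrt(129), -sqrt(129)) and (-sqrt(129), sqrt(129))
Maximum xy = 129 at (sqrt(129), sqrt(129)) and (-sqrt(129), -sqrt(129))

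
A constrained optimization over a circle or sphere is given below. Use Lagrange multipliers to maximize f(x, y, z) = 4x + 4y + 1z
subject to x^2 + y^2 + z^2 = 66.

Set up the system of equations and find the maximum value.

Lagrange conditions: 4 = 2*lambda*x, 4 = 2*lambda*y, 1 = 2*lambda*z
So x:4 = y:4 = z:1, i.e. x = 4t, y = 4t, z = 1t
Constraint: t^2*(4^2 + 4^2 + 1^2) = 66
  t^2 * 33 = 66  =>  t = sqrt(2)
Maximum = 4*4t + 4*4t + 1*1t = 33*sqrt(2) = sqrt(2178)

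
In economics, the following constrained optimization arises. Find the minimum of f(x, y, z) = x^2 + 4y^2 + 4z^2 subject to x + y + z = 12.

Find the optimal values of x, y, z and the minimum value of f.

Using Lagrange multipliers on f = x^2 + 4y^2 + 4z^2 with constraint x + y + z = 12:
Conditions: 2*1*x = lambda, 2*4*y = lambda, 2*4*z = lambda
So x = lambda/2, y = lambda/8, z = lambda/8
Substituting into constraint: lambda * (3/4) = 12
lambda = 16
x = 8, y = 2, z = 2
Minimum value = 96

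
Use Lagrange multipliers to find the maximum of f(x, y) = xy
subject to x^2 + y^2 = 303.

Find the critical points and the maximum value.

Lagrange conditions: y = 2*lambda*x and x = 2*lambda*y
If x = 0 then y = 0, violating the constraint, so x, y != 0.
Dividing: y/x = x/y => x^2 = y^2 => y = x or y = -x
Constraint: 2x^2 = 303 => x^2 = 303/2 => x = +/-sqrt(303/2)
Critical points: (sqrt(303/2), sqrt(303/2)), (-sqrt(303/2), -sqrt(303/2)), (sqrt(303/2), -sqrt(303/2)), (-sqrt(303/2), sqrt(303/2))
  y = x:  xy = x^2 = 303/2  at (sqrt(303/2), sqrt(303/2)) and (-sqrt(303/2), -sqrt(303/2))
  y = -x: xy = -x^2 = -303/2 at (sqrt(303/2), -sqrt(303/2)) and (-sqrt(303/2), sqrt(303/2))
Maximum xy = 303/2 at (sqrt(303/2), sqrt(303/2)) and (-sqrt(303/2), -sqrt(303/2))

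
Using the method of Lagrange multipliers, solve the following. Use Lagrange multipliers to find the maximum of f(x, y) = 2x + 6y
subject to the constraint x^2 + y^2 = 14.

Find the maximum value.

Set up Lagrange conditions: grad f = lambda * grad g
  2 = 2*lambda*x
  6 = 2*lambda*y
From these: x/y = 2/6, so x = 2t, y = 6t for some t.
Substitute into constraint: (2t)^2 + (6t)^2 = 14
  t^2 * 40 = 14
  t = sqrt(14/40)
Maximum = 2*x + 6*y = (2^2 + 6^2)*t = 40 * sqrt(14/40) = sqrt(560)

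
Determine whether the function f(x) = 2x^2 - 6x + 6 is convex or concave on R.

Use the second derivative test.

f(x) = 2x^2 - 6x + 6
f'(x) = 4x - 6
f''(x) = 4
Since f''(x) = 4 > 0 for all x, f is convex on R.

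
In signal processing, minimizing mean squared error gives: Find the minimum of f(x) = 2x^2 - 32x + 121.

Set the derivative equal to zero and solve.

f(x) = 2x^2 - 32x + 121
f'(x) = 4x + (-32) = 0
x = 32/4 = 8
f(8) = -7
Since f''(x) = 4 > 0, this is a minimum.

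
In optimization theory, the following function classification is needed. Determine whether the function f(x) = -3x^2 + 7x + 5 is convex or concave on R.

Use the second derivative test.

f(x) = -3x^2 + 7x + 5
f'(x) = -6x + 7
f''(x) = -6
Since f''(x) = -6 < 0 for all x, f is concave on R.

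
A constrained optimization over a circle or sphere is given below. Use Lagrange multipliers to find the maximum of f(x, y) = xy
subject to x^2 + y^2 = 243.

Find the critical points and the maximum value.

Lagrange conditions: y = 2*lambda*x and x = 2*lambda*y
If x = 0 then y = 0, violating the constraint, so x, y != 0.
Dividing: y/x = x/y => x^2 = y^2 => y = x or y = -x
Constraint: 2x^2 = 243 => x^2 = 243/2 => x = +/-sqrt(243/2)
Critical points: (sqrt(243/2), sqrt(243/2)), (-sqrt(243/2), -sqrt(243/2)), (sqrt(243/2), -sqrt(243/2)), (-sqrt(243/2), sqrt(243/2))
  y = x:  xy = x^2 = 243/2  at (sqrt(243/2), sqrt(243/2)) and (-sqrt(243/2), -sqrt(243/2))
  y = -x: xy = -x^2 = -243/2 at (sqrt(243/2), -sqrt(243/2)) and (-sqrt(243/2), sqrt(243/2))
Maximum xy = 243/2 at (sqrt(243/2), sqrt(243/2)) and (-sqrt(243/2), -sqrt(243/2))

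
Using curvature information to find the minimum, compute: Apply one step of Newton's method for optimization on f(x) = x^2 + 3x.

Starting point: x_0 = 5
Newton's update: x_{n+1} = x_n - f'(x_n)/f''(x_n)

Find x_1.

f(x) = x^2 + 3x
f'(x) = 2x + (3), f''(x) = 2
Newton step: x_1 = x_0 - f'(x_0)/f''(x_0)
f'(5) = 13
x_1 = 5 - 13/2 = -3/2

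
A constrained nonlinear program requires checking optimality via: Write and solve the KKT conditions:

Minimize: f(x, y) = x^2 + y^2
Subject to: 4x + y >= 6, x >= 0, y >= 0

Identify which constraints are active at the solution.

KKT conditions for min x^2 + y^2 s.t. 4x + 1y >= 6, x >= 0, y >= 0:
Stationarity: 2x = mu*4 + mu_x, 2y = mu*1 + mu_y, with mu, mu_x, mu_y >= 0
Complementary slackness: mu*(4x + y - 6) = 0, mu_x*x = 0, mu_y*y = 0
(0, 0) is infeasible (4*0 + 1*0 < 6), so if mu = 0 stationarity would force x = mu_x/2 >= 0, y = mu_y/2 >= 0 with mu_x*x = mu_y*y = 0, i.e. x = y = 0: contradiction. Hence mu > 0 and 4x + y = 6 is active.
Try x > 0, y > 0 (so mu_x = mu_y = 0): x = 4*mu/2, y = 1*mu/2
Substitute: 4*(4*mu/2) + 1*(1*mu/2) = 6
  mu*17/2 = 6 => mu = 12/17
x* = 24/17 > 0, y* = 6/17 > 0, consistent with mu_x = mu_y = 0.
f is convex and the constraints are linear, so this KKT point is the global minimum.
f* = 36/17
Active constraints: 4x + y >= 6 (holds with equality, mu = 12/17 > 0); x >= 0 and y >= 0 are inactive (mu_x = mu_y = 0).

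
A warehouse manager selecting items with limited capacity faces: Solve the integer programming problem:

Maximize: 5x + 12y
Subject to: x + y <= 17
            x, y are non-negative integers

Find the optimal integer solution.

Objective: 5x + 12y, constraint: x + y <= 17
Coefficient of y is 12 > coefficient of x is 5, so allocate the entire budget to y.
Optimal: x = 0, y = 17, value = 204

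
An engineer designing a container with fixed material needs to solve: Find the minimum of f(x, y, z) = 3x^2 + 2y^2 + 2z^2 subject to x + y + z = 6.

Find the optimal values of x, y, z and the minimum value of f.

Using Lagrange multipliers on f = 3x^2 + 2y^2 + 2z^2 with constraint x + y + z = 6:
Conditions: 2*3*x = lambda, 2*2*y = lambda, 2*2*z = lambda
So x = lambda/6, y = lambda/4, z = lambda/4
Substituting into constraint: lambda * (2/3) = 6
lambda = 9
x = 3/2, y = 9/4, z = 9/4
Minimum value = 27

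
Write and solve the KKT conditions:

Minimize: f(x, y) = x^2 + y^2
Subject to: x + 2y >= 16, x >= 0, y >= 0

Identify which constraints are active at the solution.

KKT conditions for min x^2 + y^2 s.t. 1x + 2y >= 16, x >= 0, y >= 0:
Stationarity: 2x = mu*1 + mu_x, 2y = mu*2 + mu_y, with mu, mu_x, mu_y >= 0
Complementary slackness: mu*(x + 2y - 16) = 0, mu_x*x = 0, mu_y*y = 0
(0, 0) is infeasible (1*0 + 2*0 < 16), so if mu = 0 stationarity would force x = mu_x/2 >= 0, y = mu_y/2 >= 0 with mu_x*x = mu_y*y = 0, i.e. x = y = 0: contradiction. Hence mu > 0 and x + 2y = 16 is active.
Try x > 0, y > 0 (so mu_x = mu_y = 0): x = 1*mu/2, y = 2*mu/2
Substitute: 1*(1*mu/2) + 2*(2*mu/2) = 16
  mu*5/2 = 16 => mu = 32/5
x* = 16/5 > 0, y* = 32/5 > 0, consistent with mu_x = mu_y = 0.
f is convex and the constraints are linear, so this KKT point is the global minimum.
f* = 256/5
Active constraints: x + 2y >= 16 (holds with equality, mu = 32/5 > 0); x >= 0 and y >= 0 are inactive (mu_x = mu_y = 0).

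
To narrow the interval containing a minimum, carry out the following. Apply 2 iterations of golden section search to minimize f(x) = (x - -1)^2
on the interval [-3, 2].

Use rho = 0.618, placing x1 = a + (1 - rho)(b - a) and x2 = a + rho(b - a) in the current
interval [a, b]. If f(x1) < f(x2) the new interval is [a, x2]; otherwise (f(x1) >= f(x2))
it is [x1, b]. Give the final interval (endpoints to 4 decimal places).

Golden section search for min of f(x) = (x - -1)^2 on [-3, 2].
Each step: x1 = a + (1 - rho)(b - a), x2 = a + rho(b - a); if f(x1) < f(x2) keep [a, x2], otherwise keep [x1, b].
Step 1: [-3.0000, 2.0000], x1=-1.0900 (f=0.0081), x2=0.0900 (f=1.1881); f(x1) < f(x2) => keep [-3.0000, 0.0900]
Step 2: [-3.0000, 0.0900], x1=-1.8196 (f=0.6718), x2=-1.0904 (f=0.0082); f(x1) > f(x2) => keep [-1.8196, 0.0900]
Final interval: [-1.8196, 0.0900]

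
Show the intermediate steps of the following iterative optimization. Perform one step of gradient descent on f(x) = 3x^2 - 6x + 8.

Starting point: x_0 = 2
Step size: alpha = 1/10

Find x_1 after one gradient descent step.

f(x) = 3x^2 - 6x + 8
f'(x) = 6x - 6
f'(2) = 6*2 + (-6) = 6
x_1 = x_0 - alpha * f'(x_0) = 2 - 1/10 * 6 = 7/5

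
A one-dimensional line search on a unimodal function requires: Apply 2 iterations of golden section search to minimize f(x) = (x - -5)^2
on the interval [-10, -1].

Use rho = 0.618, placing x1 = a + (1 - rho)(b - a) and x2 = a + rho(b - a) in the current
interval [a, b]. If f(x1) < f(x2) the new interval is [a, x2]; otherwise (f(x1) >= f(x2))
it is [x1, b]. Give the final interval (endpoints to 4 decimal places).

Golden section search for min of f(x) = (x - -5)^2 on [-10, -1].
Each step: x1 = a + (1 - rho)(b - a), x2 = a + rho(b - a); if f(x1) < f(x2) keep [a, x2], otherwise keep [x1, b].
Step 1: [-10.0000, -1.0000], x1=-6.5620 (f=2.4398), x2=-4.4380 (f=0.3158); f(x1) > f(x2) => keep [-6.5620, -1.0000]
Step 2: [-6.5620, -1.0000], x1=-4.4373 (f=0.3166), x2=-3.1247 (f=3.5168); f(x1) < f(x2) => keep [-6.5620, -3.1247]
Final interval: [-6.5620, -3.1247]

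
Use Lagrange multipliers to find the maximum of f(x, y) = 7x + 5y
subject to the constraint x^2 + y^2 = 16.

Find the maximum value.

Set up Lagrange conditions: grad f = lambda * grad g
  7 = 2*lambda*x
  5 = 2*lambda*y
From these: x/y = 7/5, so x = 7t, y = 5t for some t.
Substitute into constraint: (7t)^2 + (5t)^2 = 16
  t^2 * 74 = 16
  t = sqrt(16/74)
Maximum = 7*x + 5*y = (7^2 + 5^2)*t = 74 * sqrt(16/74) = sqrt(1184)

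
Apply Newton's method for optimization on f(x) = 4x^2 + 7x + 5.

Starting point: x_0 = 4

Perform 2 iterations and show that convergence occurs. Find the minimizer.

f(x) = 4x^2 + 7x + 5, f'(x) = 8x + (7), f''(x) = 8
Step 1: f'(4) = 39, x_1 = 4 - 39/8 = -7/8
Step 2: f'(-7/8) = 0, x_2 = -7/8 (converged)
Newton's method converges in 1 step for quadratics.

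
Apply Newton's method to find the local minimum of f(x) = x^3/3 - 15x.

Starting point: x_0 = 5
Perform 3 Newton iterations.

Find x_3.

f(x) = x^3/3 - 15x
f'(x) = x^2 - 15, f''(x) = 2x
Newton update: x_{n+1} = x_n - (x_n^2 - 15)/(2*x_n)
Step 1: x_0 = 5, f'=10, f''=10, x_1 = 4
Step 2: x_1 = 4, f'=1, f''=8, x_2 = 31/8
Step 3: x_2 = 31/8, f'=1/64, f''=31/4, x_3 = 1921/496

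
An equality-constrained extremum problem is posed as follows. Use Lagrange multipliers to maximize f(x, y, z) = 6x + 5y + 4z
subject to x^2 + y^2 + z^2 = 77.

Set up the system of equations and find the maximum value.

Lagrange conditions: 6 = 2*lambda*x, 5 = 2*lambda*y, 4 = 2*lambda*z
So x:6 = y:5 = z:4, i.e. x = 6t, y = 5t, z = 4t
Constraint: t^2*(6^2 + 5^2 + 4^2) = 77
  t^2 * 77 = 77  =>  t = sqrt(1)
Maximum = 6*6t + 5*5t + 4*4t = 77*sqrt(1) = 77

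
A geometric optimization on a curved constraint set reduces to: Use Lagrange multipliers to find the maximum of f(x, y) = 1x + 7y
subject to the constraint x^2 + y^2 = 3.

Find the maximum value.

Set up Lagrange conditions: grad f = lambda * grad g
  1 = 2*lambda*x
  7 = 2*lambda*y
From these: x/y = 1/7, so x = 1t, y = 7t for some t.
Substitute into constraint: (1t)^2 + (7t)^2 = 3
  t^2 * 50 = 3
  t = sqrt(3/50)
Maximum = 1*x + 7*y = (1^2 + 7^2)*t = 50 * sqrt(3/50) = sqrt(150)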